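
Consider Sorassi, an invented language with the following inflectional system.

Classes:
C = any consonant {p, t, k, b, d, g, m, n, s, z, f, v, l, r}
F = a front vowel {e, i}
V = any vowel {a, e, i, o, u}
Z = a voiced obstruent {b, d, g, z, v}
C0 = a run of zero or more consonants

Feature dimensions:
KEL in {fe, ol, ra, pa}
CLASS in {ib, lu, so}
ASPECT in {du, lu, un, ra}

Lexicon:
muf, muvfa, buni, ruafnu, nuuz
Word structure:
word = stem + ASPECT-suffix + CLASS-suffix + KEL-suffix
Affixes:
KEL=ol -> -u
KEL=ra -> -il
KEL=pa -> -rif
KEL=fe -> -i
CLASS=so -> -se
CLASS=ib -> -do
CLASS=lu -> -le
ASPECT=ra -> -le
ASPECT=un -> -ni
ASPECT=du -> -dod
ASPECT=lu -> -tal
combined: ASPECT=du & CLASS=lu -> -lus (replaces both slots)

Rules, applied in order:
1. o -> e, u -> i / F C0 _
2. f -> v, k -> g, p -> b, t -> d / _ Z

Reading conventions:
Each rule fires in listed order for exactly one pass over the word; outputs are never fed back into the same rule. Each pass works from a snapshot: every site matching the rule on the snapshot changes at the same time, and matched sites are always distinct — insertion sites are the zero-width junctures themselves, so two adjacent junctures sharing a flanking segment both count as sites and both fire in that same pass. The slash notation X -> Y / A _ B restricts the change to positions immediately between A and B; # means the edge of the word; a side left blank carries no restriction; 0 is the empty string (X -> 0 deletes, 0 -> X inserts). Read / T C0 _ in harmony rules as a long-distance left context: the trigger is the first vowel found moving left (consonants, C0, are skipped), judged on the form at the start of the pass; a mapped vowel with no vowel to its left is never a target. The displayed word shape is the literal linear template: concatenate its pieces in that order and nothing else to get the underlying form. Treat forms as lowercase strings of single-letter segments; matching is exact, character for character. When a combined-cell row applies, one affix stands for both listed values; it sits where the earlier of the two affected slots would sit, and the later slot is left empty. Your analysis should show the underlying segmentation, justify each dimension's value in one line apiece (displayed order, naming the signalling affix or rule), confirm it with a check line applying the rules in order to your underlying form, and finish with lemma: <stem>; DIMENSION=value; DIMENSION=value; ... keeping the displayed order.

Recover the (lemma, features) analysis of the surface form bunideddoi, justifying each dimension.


underlying: buni-dod-do-i
KEL=fe - signalled by the affix -i
CLASS=ib - signalled by the affix -do
ASPECT=du - signalled by the affix -dod
check: bunidoddoi -> bunideddoi -> bunideddoi
lemma: buni; KEL=fe; CLASS=ib; ASPECT=du


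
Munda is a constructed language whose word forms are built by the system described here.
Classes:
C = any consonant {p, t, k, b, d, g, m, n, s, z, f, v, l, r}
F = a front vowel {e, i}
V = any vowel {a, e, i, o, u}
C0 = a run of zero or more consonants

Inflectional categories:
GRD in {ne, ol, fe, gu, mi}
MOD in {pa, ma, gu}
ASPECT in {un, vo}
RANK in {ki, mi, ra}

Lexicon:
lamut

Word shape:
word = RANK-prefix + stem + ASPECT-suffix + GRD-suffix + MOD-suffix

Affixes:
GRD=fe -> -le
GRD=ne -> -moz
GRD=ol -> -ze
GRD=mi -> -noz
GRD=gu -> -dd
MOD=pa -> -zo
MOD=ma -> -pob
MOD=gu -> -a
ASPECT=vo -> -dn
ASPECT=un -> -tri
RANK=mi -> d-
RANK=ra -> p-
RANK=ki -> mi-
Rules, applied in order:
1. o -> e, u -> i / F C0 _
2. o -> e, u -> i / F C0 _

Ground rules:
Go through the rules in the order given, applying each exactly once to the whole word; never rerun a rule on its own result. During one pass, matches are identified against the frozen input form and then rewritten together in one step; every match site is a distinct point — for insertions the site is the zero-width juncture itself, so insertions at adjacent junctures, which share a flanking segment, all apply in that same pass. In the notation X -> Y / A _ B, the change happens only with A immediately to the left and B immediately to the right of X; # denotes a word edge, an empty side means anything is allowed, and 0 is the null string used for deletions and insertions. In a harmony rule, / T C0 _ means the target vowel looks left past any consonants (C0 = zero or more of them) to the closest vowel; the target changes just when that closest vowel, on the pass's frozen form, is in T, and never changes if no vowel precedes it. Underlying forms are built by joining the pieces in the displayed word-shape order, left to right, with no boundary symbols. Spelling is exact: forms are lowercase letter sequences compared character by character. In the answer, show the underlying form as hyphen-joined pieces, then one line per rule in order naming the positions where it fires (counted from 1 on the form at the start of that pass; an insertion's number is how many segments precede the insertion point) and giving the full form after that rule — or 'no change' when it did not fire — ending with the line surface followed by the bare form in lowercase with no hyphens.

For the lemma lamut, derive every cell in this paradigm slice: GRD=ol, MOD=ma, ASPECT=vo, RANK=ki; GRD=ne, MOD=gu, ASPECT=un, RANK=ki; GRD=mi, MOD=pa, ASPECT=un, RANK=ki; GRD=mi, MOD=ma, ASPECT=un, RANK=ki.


cell GRD=ol, MOD=ma, ASPECT=vo, RANK=ki:
underlying: mi-lamut-dn-ze-pob
1. o -> e, u -> i / F C0 _: fires at position(s) 13: milamutdnzepeb
2. o -> e, u -> i / F C0 _: no change
surface: milamutdnzepeb

cell GRD=ne, MOD=gu, ASPECT=un, RANK=ki:
underlying: mi-lamut-tri-moz-a
1. o -> e, u -> i / F C0 _: fires at position(s) 12: milamuttrimeza
2. o -> e, u -> i / F C0 _: no change
surface: milamuttrimeza

cell GRD=mi, MOD=pa, ASPECT=un, RANK=ki:
underlying: mi-lamut-tri-noz-zo
1. o -> e, u -> i / F C0 _: fires at position(s) 12: milamuttrinezzo
2. o -> e, u -> i / F C0 _: fires at position(s) 15: milamuttrinezze
surface: milamuttrinezze

cell GRD=mi, MOD=ma, ASPECT=un, RANK=ki:
underlying: mi-lamut-tri-noz-pob
1. o -> e, u -> i / F C0 _: fires at position(s) 12: milamuttrinezpob
2. o -> e, u -> i / F C0 _: fires at position(s) 15: milamuttrinezpeb
surface: milamuttrinezpeb


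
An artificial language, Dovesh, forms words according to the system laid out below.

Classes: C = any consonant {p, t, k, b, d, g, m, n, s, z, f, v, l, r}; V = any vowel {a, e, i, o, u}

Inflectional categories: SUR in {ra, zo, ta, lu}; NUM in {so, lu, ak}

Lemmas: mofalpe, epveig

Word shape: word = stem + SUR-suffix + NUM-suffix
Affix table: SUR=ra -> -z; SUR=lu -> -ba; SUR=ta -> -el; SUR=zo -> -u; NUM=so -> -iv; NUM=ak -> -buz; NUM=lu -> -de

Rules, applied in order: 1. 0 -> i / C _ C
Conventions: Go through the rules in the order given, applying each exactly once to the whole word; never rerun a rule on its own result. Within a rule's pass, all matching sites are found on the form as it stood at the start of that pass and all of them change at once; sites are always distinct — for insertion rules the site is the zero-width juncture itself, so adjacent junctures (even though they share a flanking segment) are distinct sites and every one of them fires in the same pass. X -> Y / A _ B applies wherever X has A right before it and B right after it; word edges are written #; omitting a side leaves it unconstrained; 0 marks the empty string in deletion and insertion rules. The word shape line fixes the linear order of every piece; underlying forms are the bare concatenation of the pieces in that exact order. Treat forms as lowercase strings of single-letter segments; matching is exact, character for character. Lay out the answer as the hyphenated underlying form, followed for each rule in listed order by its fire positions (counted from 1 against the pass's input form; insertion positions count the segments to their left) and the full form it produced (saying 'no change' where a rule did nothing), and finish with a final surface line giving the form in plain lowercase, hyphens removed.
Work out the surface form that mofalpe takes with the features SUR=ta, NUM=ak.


underlying: mofalpe-el-buz
1. 0 -> i / C _ C: inserts after position(s) 5, 9: mofalipeelibuz
surface: mofalipeelibuz


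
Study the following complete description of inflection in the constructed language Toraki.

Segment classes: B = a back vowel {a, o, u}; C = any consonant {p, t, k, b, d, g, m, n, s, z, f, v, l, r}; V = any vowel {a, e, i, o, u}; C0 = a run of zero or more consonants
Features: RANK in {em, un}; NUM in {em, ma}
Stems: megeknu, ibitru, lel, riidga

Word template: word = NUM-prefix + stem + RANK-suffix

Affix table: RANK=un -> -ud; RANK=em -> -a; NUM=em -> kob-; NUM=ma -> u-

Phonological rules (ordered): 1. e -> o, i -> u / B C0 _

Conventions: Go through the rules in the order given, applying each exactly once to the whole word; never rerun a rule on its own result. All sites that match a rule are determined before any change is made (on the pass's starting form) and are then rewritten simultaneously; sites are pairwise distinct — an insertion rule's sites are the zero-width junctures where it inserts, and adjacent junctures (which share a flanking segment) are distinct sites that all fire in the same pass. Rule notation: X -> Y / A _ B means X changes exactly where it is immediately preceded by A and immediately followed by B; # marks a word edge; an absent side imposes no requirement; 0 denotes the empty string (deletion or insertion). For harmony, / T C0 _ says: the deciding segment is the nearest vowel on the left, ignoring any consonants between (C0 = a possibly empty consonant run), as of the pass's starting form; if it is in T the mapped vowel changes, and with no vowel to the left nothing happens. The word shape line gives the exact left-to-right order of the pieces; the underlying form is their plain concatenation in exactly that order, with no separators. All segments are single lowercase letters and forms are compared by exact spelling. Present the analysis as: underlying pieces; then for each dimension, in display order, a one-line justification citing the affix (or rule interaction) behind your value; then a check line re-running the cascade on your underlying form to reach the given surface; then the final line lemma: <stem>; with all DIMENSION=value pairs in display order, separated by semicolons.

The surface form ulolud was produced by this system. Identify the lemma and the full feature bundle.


underlying: u-lel-ud
RANK=un - signalled by the affix -ud
NUM=ma - signalled by the affix u-
check: ulelud -> ulolud
lemma: lel; RANK=un; NUM=ma


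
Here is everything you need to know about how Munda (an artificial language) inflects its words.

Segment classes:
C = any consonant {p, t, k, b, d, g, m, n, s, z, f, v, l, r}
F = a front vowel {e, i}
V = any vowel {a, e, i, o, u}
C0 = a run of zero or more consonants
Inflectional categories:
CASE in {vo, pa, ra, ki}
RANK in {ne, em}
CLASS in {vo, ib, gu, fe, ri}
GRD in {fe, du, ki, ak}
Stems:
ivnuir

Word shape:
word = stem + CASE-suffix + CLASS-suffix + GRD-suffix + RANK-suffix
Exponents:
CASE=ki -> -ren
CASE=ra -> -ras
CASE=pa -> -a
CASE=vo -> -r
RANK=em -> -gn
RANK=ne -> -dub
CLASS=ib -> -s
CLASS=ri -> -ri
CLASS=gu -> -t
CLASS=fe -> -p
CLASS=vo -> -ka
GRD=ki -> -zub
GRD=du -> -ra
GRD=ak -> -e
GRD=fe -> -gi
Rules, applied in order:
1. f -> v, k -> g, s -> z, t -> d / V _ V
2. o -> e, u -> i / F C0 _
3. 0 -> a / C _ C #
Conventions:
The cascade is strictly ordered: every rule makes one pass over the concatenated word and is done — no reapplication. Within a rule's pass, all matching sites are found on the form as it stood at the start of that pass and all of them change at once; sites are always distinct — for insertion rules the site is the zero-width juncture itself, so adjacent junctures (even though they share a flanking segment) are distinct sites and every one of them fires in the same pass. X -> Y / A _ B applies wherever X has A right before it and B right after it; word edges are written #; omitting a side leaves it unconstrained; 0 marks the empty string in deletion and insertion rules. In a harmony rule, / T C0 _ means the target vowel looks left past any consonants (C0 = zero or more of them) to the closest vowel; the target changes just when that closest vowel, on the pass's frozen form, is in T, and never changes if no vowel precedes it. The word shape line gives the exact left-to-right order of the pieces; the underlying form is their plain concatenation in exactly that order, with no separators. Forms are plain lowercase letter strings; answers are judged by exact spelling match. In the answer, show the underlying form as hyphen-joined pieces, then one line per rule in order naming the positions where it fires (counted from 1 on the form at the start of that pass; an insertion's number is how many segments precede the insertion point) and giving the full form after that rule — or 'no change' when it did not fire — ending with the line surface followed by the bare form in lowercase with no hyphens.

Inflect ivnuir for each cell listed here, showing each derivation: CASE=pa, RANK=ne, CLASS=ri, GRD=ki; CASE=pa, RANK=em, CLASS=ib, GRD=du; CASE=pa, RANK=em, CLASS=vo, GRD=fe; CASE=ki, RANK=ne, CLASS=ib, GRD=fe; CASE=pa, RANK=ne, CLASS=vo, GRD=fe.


cell CASE=pa, RANK=ne, CLASS=ri, GRD=ki:
underlying: ivnuir-a-ri-zub-dub
1. f -> v, k -> g, s -> z, t -> d / V _ V: no change
2. o -> e, u -> i / F C0 _: fires at position(s) 4, 11: ivniirarizibdub
3. 0 -> a / C _ C #: no change
surface: ivniirarizibdub

cell CASE=pa, RANK=em, CLASS=ib, GRD=du:
underlying: ivnuir-a-s-ra-gn
1. f -> v, k -> g, s -> z, t -> d / V _ V: no change
2. o -> e, u -> i / F C0 _: fires at position(s) 4: ivniirasragn
3. 0 -> a / C _ C #: inserts after position(s) 11: ivniirasragan
surface: ivniirasragan

cell CASE=pa, RANK=em, CLASS=vo, GRD=fe:
underlying: ivnuir-a-ka-gi-gn
1. f -> v, k -> g, s -> z, t -> d / V _ V: fires at position(s) 8: ivnuiragagign
2. o -> e, u -> i / F C0 _: fires at position(s) 4: ivniiragagign
3. 0 -> a / C _ C #: inserts after position(s) 12: ivniiragagigan
surface: ivniiragagigan

cell CASE=ki, RANK=ne, CLASS=ib, GRD=fe:
underlying: ivnuir-ren-s-gi-dub
1. f -> v, k -> g, s -> z, t -> d / V _ V: no change
2. o -> e, u -> i / F C0 _: fires at position(s) 4, 14: ivniirrensgidib
3. 0 -> a / C _ C #: no change
surface: ivniirrensgidib

cell CASE=pa, RANK=ne, CLASS=vo, GRD=fe:
underlying: ivnuir-a-ka-gi-dub
1. f -> v, k -> g, s -> z, t -> d / V _ V: fires at position(s) 8: ivnuiragagidub
2. o -> e, u -> i / F C0 _: fires at position(s) 4, 13: ivniiragagidib
3. 0 -> a / C _ C #: no change
surface: ivniiragagidib


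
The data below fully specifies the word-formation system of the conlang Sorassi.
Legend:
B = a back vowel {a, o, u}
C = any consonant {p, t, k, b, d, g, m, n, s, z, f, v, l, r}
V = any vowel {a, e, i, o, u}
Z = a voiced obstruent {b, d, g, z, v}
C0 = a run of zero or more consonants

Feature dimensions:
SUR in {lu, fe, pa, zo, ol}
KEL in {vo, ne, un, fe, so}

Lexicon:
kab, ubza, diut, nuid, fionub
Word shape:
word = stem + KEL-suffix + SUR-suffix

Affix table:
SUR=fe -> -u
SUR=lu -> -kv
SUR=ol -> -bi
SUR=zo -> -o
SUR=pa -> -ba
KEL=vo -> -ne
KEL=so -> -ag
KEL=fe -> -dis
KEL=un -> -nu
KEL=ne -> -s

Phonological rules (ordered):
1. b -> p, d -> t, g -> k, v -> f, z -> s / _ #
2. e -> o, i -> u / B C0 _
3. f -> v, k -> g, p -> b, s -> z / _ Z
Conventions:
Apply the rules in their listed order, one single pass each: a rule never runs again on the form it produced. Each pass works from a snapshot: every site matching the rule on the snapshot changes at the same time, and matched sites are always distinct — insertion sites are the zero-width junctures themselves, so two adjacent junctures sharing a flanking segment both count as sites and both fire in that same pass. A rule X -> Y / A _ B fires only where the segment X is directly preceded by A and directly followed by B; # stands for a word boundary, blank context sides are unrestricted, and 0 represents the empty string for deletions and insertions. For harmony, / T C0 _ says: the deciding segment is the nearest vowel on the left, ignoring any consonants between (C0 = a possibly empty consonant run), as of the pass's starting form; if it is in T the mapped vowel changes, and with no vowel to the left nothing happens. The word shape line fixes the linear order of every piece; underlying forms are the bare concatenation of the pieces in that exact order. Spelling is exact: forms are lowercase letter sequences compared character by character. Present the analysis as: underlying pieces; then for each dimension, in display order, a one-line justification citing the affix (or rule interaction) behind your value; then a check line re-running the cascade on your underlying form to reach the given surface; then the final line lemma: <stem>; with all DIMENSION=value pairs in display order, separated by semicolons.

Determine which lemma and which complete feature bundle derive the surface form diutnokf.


underlying: diut-ne-kv
SUR=lu - signalled by the affix -kv
KEL=vo - signalled by the affix -ne
check: diutnekv -> diutnekf -> diutnokf -> diutnokf
lemma: diut; SUR=lu; KEL=vo


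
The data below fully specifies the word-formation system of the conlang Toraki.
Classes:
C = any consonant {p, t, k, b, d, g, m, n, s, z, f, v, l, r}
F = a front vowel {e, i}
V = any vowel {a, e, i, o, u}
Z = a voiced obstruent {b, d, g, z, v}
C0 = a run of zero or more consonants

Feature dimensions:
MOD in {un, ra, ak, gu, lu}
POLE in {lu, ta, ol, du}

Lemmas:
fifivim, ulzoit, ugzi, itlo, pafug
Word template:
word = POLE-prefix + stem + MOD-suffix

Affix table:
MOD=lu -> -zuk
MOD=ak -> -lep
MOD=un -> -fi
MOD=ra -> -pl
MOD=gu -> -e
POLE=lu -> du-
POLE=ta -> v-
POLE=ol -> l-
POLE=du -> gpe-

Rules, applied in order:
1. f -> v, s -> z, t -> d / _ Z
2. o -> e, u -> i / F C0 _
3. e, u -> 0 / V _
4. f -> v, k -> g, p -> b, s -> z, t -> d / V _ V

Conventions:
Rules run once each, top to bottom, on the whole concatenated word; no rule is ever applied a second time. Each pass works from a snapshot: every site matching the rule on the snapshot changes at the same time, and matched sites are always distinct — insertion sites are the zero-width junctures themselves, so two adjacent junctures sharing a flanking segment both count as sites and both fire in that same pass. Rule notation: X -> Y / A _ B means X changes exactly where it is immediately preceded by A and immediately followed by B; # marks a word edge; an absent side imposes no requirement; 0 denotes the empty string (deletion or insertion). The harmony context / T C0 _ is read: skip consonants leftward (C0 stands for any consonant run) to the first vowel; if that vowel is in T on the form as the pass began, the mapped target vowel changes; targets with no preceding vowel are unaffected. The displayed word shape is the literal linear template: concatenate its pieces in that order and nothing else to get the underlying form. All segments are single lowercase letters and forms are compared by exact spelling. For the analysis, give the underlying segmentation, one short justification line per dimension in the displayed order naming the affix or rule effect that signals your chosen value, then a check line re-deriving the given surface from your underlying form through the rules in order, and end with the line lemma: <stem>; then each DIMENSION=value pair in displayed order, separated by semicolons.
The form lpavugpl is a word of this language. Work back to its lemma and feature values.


underlying: l-pafug-pl
MOD=ra - signalled by the affix -pl
POLE=ol - signalled by the affix l-
check: lpafugpl -> lpafugpl -> lpafugpl -> lpafugpl -> lpavugpl
lemma: pafug; MOD=ra; POLE=ol


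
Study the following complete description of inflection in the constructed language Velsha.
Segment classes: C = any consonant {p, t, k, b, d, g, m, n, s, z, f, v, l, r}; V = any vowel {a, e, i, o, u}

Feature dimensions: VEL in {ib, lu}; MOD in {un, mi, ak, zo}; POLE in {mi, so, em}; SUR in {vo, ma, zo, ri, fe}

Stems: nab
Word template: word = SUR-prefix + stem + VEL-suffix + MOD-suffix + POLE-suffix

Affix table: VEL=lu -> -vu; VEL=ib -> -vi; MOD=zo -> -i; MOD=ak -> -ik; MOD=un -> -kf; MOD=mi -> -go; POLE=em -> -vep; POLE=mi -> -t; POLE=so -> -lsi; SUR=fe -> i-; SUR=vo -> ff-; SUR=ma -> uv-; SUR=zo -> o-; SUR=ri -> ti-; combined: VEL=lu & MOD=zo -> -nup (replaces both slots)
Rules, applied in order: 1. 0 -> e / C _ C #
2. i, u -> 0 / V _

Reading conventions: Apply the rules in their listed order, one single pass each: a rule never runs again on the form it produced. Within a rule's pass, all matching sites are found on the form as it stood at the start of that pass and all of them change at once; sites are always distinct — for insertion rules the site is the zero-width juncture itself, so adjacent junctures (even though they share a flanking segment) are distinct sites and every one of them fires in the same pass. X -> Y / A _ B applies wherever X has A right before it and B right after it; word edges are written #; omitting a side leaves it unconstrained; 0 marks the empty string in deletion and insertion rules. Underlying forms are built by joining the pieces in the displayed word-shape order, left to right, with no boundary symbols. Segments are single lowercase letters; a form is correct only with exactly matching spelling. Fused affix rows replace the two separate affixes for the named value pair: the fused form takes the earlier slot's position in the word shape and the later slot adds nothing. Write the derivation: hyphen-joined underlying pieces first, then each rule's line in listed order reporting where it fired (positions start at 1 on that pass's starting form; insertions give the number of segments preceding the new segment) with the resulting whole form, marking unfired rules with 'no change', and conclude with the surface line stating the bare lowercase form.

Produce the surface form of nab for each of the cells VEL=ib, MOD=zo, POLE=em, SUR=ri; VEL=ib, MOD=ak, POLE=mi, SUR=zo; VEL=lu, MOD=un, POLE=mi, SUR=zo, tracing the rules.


cell VEL=ib, MOD=zo, POLE=em, SUR=ri:
underlying: ti-nab-vi-i-vep
1. 0 -> e / C _ C #: no change
2. i, u -> 0 / V _: fires at position(s) 8: tinabvivep
surface: tinabvivep

cell VEL=ib, MOD=ak, POLE=mi, SUR=zo:
underlying: o-nab-vi-ik-t
1. 0 -> e / C _ C #: inserts after position(s) 8: onabviiket
2. i, u -> 0 / V _: fires at position(s) 7: onabviket
surface: onabviket

cell VEL=lu, MOD=un, POLE=mi, SUR=zo:
underlying: o-nab-vu-kf-t
1. 0 -> e / C _ C #: inserts after position(s) 8: onabvukfet
2. i, u -> 0 / V _: no change
surface: onabvukfet


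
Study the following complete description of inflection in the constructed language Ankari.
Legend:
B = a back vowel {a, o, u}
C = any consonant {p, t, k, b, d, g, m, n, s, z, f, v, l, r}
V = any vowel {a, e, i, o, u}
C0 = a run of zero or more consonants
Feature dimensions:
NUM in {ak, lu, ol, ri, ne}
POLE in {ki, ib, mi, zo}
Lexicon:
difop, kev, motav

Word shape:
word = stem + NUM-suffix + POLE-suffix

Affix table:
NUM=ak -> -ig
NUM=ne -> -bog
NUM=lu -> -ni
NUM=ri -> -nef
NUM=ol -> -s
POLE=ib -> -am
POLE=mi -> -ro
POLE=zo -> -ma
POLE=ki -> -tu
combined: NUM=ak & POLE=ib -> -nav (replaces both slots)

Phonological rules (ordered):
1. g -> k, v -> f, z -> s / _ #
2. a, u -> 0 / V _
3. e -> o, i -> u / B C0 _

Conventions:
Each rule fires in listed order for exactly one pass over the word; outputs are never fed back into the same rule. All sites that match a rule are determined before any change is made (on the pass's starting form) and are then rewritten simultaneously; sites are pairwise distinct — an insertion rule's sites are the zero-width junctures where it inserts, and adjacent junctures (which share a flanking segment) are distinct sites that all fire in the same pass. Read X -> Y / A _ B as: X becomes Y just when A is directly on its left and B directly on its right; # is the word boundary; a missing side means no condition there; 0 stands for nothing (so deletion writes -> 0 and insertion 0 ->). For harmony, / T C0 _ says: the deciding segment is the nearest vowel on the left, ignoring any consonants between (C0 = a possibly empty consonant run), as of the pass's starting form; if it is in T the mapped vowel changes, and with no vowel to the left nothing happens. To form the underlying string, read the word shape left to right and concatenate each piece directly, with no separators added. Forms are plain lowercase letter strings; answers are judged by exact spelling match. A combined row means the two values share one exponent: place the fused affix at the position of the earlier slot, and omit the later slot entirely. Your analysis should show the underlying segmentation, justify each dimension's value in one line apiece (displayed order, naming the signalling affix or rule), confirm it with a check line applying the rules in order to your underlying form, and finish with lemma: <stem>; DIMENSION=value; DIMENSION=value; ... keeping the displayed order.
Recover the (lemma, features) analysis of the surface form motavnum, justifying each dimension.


underlying: motav-ni-am
NUM=lu - signalled by the affix -ni
POLE=ib - signalled by the affix -am
check: motavniam -> motavniam -> motavnim -> motavnum
lemma: motav; NUM=lu; POLE=ib


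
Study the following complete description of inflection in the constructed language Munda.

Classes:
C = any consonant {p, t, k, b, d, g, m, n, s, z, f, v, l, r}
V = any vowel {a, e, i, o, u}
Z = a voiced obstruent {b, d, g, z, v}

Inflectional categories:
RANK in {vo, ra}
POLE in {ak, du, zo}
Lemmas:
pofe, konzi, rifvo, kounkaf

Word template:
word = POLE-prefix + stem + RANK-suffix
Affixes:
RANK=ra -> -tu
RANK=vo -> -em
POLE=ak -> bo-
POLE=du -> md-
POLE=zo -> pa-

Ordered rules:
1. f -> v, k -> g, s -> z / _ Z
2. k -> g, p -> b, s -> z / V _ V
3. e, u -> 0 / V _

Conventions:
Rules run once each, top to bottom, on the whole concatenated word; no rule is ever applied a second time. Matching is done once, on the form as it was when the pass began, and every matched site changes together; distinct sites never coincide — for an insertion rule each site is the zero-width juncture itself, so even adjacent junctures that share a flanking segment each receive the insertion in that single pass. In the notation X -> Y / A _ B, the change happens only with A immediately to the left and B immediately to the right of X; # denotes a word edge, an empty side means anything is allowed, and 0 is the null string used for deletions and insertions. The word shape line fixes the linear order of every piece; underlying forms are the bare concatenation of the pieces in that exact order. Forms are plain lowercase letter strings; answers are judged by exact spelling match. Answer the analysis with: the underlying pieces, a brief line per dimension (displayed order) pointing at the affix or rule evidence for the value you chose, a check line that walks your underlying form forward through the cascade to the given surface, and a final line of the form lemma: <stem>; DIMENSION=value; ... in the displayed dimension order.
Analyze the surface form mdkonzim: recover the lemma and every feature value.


underlying: md-konzi-em
RANK=vo - signalled by the affix -em
POLE=du - signalled by the affix md-
check: mdkonziem -> mdkonziem -> mdkonziem -> mdkonzim
lemma: konzi; RANK=vo; POLE=du


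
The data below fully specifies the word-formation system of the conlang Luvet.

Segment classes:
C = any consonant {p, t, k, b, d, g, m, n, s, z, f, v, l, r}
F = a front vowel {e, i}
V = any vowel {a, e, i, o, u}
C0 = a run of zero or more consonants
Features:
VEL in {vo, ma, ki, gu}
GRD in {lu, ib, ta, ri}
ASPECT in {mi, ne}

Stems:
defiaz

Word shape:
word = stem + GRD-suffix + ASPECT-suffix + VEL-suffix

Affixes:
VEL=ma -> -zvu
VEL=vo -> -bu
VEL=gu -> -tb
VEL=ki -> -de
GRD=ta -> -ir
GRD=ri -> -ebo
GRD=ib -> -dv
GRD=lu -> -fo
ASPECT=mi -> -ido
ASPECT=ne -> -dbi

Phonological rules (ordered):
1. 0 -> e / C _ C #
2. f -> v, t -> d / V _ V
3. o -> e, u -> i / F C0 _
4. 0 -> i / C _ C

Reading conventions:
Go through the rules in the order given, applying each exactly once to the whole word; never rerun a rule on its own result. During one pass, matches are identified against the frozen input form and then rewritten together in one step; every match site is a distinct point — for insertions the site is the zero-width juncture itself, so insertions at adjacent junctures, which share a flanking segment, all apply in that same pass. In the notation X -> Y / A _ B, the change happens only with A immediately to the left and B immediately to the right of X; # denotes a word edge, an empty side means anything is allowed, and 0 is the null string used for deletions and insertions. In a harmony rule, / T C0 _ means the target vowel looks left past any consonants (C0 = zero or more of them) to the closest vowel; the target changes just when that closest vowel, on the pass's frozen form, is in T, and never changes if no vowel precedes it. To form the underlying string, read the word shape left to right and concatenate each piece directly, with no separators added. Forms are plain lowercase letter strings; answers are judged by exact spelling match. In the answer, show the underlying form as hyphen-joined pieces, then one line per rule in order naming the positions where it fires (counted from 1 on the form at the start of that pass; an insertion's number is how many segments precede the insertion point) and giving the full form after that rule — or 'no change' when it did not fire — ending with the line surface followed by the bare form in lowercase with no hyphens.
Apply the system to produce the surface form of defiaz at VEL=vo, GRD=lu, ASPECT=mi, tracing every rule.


underlying: defiaz-fo-ido-bu
1. 0 -> e / C _ C #: no change
2. f -> v, t -> d / V _ V: fires at position(s) 3: deviazfoidobu
3. o -> e, u -> i / F C0 _: fires at position(s) 11: deviazfoidebu
4. 0 -> i / C _ C: inserts after position(s) 6: deviazifoidebu
surface: deviazifoidebu


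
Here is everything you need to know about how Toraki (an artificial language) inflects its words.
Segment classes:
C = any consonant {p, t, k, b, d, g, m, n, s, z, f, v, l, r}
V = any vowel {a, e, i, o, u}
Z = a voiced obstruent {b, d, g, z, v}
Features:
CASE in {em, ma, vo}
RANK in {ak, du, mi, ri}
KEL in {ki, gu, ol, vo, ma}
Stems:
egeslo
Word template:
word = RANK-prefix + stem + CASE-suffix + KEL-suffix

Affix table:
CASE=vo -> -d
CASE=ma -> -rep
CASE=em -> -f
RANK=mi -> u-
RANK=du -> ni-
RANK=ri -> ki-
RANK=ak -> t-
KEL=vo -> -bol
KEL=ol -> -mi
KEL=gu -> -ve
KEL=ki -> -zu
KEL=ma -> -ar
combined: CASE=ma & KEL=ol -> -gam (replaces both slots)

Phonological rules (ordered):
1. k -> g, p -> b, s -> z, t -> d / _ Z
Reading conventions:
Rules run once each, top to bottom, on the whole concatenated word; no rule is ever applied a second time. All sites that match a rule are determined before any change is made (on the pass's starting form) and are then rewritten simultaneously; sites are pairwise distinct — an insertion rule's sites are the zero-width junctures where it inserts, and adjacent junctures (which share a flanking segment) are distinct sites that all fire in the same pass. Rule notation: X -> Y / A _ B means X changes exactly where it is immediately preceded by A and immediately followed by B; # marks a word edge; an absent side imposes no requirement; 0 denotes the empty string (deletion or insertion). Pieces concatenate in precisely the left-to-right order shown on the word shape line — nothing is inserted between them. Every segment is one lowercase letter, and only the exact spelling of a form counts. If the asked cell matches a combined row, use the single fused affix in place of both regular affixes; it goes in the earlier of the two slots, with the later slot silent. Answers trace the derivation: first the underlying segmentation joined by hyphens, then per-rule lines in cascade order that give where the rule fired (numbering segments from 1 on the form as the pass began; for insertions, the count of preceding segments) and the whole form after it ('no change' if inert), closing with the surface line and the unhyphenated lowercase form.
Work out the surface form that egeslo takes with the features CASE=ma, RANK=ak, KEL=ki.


underlying: t-egeslo-rep-zu
1. k -> g, p -> b, s -> z, t -> d / _ Z: fires at position(s) 10: tegeslorebzu
surface: tegeslorebzu


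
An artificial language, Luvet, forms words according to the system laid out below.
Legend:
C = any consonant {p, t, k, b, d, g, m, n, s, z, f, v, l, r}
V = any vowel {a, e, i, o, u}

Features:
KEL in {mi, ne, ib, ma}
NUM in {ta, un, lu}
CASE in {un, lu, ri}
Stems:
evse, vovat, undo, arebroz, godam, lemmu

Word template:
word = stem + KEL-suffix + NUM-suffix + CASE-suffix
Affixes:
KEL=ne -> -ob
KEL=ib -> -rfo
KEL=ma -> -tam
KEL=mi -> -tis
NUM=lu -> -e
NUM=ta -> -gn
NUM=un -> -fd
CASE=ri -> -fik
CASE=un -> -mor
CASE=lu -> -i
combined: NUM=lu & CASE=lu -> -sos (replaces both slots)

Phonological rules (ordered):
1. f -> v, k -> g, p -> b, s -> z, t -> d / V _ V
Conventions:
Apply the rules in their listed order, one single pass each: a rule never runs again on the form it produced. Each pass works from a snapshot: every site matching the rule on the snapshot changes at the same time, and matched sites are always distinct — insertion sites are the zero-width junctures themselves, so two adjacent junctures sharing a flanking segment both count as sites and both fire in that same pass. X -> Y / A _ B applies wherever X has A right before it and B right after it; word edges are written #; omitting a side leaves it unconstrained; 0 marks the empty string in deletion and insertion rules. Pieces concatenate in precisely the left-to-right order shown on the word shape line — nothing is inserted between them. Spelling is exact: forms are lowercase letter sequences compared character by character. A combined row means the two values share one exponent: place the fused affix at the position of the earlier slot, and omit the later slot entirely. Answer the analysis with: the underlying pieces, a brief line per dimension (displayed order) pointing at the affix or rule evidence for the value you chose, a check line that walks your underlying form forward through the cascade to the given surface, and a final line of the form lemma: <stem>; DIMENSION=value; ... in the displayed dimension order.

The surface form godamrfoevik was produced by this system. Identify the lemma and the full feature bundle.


underlying: godam-rfo-e-fik
KEL=ib - signalled by the affix -rfo
NUM=lu - signalled by the affix -e
CASE=ri - signalled by the affix -fik
check: godamrfoefik -> godamrfoevik
lemma: godam; KEL=ib; NUM=lu; CASE=ri


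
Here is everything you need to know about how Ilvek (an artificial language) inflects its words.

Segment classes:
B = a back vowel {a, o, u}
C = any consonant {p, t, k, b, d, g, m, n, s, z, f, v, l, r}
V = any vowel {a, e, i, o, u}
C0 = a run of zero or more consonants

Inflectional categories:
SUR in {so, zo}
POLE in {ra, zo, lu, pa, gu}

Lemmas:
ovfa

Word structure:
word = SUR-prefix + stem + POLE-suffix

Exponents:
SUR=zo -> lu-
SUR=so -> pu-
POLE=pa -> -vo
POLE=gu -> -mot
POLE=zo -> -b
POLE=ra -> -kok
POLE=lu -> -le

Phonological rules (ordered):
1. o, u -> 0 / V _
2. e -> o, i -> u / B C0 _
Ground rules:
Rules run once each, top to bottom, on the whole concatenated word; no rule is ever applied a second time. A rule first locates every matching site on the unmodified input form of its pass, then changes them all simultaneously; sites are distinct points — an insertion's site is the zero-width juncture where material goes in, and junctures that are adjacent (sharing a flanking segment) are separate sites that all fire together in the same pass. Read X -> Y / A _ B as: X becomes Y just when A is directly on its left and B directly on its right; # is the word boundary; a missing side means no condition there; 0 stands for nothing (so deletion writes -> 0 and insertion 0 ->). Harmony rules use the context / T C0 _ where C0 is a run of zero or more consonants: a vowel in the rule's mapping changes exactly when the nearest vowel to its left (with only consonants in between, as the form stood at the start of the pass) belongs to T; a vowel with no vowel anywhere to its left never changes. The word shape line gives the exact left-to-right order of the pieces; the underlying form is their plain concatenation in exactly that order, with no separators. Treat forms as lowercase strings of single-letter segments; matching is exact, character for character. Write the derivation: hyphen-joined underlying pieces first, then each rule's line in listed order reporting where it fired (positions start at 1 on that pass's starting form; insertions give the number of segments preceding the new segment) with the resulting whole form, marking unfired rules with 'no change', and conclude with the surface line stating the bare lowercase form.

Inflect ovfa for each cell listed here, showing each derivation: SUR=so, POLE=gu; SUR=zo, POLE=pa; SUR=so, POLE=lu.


cell SUR=so, POLE=gu:
underlying: pu-ovfa-mot
1. o, u -> 0 / V _: fires at position(s) 3: puvfamot
2. e -> o, i -> u / B C0 _: no change
surface: puvfamot

cell SUR=zo, POLE=pa:
underlying: lu-ovfa-vo
1. o, u -> 0 / V _: fires at position(s) 3: luvfavo
2. e -> o, i -> u / B C0 _: no change
surface: luvfavo

cell SUR=so, POLE=lu:
underlying: pu-ovfa-le
1. o, u -> 0 / V _: fires at position(s) 3: puvfale
2. e -> o, i -> u / B C0 _: fires at position(s) 7: puvfalo
surface: puvfalo


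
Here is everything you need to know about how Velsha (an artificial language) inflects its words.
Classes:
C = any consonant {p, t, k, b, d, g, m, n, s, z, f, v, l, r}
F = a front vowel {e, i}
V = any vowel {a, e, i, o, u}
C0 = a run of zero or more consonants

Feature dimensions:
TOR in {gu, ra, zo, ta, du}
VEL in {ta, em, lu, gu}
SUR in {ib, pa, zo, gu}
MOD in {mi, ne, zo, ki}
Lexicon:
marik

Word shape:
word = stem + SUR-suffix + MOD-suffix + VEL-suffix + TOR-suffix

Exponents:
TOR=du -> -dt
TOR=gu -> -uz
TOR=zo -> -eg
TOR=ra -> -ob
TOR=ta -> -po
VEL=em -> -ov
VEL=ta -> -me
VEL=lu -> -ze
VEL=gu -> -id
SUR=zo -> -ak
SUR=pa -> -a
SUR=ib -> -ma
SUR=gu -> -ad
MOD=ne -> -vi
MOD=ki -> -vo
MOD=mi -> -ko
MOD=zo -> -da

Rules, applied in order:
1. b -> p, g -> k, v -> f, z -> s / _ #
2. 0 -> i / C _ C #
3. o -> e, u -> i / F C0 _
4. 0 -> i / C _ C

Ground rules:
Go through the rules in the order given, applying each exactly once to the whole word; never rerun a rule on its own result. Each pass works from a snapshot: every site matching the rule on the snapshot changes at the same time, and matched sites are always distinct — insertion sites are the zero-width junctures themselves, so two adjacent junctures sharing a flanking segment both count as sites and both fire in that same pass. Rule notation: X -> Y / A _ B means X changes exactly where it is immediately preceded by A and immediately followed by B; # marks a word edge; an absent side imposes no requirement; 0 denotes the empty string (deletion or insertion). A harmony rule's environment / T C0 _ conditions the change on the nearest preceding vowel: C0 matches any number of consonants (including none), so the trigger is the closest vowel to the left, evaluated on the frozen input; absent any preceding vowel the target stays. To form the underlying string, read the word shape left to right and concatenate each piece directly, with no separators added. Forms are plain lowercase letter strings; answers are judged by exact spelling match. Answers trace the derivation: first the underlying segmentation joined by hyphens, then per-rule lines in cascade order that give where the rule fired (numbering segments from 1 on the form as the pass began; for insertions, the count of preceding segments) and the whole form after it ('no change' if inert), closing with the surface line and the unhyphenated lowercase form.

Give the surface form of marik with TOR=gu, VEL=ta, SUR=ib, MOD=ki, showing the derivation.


underlying: marik-ma-vo-me-uz
1. b -> p, g -> k, v -> f, z -> s / _ #: fires at position(s) 13: marikmavomeus
2. 0 -> i / C _ C #: no change
3. o -> e, u -> i / F C0 _: fires at position(s) 12: marikmavomeis
4. 0 -> i / C _ C: inserts after position(s) 5: marikimavomeis
surface: marikimavomeis
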